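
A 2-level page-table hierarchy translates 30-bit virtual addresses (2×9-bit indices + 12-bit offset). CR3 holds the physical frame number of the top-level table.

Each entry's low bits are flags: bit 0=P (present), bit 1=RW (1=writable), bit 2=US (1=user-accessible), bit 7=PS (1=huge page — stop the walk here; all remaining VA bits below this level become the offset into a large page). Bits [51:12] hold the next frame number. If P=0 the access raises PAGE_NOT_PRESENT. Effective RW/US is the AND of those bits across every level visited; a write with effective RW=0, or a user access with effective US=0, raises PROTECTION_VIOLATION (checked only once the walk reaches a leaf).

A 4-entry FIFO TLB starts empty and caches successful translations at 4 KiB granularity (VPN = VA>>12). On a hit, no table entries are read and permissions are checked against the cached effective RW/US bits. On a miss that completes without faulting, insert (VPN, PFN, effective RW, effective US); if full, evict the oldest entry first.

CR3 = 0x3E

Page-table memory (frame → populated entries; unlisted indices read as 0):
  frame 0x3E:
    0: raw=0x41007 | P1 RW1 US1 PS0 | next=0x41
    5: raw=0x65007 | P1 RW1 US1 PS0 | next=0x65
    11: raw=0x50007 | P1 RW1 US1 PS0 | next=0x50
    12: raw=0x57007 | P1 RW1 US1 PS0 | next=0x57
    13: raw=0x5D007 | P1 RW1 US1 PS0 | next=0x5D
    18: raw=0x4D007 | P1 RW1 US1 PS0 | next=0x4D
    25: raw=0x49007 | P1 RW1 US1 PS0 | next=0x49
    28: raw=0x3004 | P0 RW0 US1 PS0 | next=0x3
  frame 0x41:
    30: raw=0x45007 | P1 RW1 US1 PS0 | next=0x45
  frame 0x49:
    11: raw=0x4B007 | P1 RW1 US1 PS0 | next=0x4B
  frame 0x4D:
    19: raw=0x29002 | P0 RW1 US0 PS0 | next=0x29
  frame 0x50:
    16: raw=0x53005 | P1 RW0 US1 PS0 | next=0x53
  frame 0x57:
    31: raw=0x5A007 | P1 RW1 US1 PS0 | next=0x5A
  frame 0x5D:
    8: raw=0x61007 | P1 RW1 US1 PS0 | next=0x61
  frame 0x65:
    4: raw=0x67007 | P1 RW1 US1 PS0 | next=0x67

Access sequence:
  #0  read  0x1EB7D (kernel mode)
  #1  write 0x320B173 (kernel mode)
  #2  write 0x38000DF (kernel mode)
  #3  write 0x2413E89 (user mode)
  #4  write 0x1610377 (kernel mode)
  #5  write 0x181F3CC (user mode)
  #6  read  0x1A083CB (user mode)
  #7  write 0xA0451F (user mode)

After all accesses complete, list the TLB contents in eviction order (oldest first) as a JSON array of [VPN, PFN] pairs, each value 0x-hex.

Per-access translation:
#0 VA=0x1EB7D (r,kernel):
  [0] read 0x3E idx=0: raw=0x41007 flags P=1 W=1 U=1 S=0
  [1] read 0x41 idx=30: raw=0x45007 flags P=1 W=1 U=1 S=0
  → PA=0x45B7D  (2 entries read)
#1 VA=0x320B173 (w,kernel):
  [0] read 0x3E idx=25: raw=0x49007 flags P=1 W=1 U=1 S=0
  [1] read 0x49 idx=11: raw=0x4B007 flags P=1 W=1 U=1 S=0
  → PA=0x4B173  (2 entries read)
#2 VA=0x38000DF (w,kernel):
  [0] read 0x3E idx=28: raw=0x3004 flags P=0 W=0 U=1 S=0
  → PAGE_NOT_PRESENT  (1 entries read)
#3 VA=0x2413E89 (w,user):
  [0] read 0x3E idx=18: raw=0x4D007 flags P=1 W=1 U=1 S=0
  [1] read 0x4D idx=19: raw=0x29002 flags P=0 W=1 U=0 S=0
  → PAGE_NOT_PRESENT  (2 entries read)
#4 VA=0x1610377 (w,kernel):
  [0] read 0x3E idx=11: raw=0x50007 flags P=1 W=1 U=1 S=0
  [1] read 0x50 idx=16: raw=0x53005 flags P=1 W=0 U=1 S=0
  → PROTECTION_VIOLATION  (2 entries read)
#5 VA=0x181F3CC (w,user):
  [0] read 0x3E idx=12: raw=0x57007 flags P=1 W=1 U=1 S=0
  [1] read 0x57 idx=31: raw=0x5A007 flags P=1 W=1 U=1 S=0
  → PA=0x5A3CC  (2 entries read)
#6 VA=0x1A083CB (r,user):
  [0] read 0x3E idx=13: raw=0x5D007 flags P=1 W=1 U=1 S=0
  [1] read 0x5D idx=8: raw=0x61007 flags P=1 W=1 U=1 S=0
  → PA=0x613CB  (2 entries read)
#7 VA=0xA0451F (w,user):
  [0] read 0x3E idx=5: raw=0x65007 flags P=1 W=1 U=1 S=0
  [1] read 0x65 idx=4: raw=0x67007 flags P=1 W=1 U=1 S=0
  → PA=0x6751F  (2 entries read)

TLB: [["0x320B", "0x4B"], ["0x181F", "0x5A"], ["0x1A08", "0x61"], ["0xA04", "0x67"]]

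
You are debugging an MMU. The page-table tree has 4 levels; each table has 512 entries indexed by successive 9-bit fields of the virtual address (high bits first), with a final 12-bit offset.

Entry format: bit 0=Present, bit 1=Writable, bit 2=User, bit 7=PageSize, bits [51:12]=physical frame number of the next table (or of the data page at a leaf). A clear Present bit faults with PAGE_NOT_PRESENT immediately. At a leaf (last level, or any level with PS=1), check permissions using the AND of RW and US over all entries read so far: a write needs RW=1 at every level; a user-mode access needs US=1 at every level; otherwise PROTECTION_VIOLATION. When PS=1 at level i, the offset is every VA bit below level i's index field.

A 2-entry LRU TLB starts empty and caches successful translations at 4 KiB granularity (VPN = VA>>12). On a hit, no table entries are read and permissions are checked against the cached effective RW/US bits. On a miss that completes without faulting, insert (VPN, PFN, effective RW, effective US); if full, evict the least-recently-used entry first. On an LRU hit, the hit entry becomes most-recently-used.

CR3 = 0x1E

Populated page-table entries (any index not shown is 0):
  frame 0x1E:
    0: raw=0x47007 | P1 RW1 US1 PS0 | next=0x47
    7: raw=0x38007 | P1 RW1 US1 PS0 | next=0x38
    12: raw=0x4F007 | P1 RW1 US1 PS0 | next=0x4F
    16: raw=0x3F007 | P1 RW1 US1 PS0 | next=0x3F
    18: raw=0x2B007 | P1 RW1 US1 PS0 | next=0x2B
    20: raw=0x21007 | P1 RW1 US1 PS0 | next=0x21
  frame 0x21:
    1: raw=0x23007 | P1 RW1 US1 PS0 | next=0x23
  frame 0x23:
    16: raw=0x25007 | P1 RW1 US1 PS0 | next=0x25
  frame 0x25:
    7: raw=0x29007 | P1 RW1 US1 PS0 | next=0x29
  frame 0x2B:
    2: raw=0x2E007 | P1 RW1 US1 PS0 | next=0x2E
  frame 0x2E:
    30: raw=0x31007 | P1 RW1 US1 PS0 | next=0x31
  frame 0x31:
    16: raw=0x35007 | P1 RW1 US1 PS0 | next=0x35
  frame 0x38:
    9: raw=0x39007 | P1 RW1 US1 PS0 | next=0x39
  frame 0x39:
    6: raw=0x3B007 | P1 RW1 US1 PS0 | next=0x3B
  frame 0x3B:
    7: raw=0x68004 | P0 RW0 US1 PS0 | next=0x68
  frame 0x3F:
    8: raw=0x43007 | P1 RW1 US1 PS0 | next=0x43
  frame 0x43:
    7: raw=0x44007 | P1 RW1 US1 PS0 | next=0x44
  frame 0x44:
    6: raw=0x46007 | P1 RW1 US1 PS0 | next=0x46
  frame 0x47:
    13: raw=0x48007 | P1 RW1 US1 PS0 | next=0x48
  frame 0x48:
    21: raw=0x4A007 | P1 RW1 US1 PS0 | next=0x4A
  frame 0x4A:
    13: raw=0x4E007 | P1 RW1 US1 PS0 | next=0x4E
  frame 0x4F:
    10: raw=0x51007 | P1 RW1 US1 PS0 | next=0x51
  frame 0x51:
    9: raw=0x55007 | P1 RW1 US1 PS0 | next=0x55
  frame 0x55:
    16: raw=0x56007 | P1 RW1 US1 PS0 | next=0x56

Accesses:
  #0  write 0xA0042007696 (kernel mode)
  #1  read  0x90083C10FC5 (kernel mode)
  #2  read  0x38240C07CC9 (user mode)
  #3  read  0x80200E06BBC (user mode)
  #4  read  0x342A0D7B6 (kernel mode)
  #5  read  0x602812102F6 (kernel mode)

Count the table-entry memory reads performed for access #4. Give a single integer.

Per-access translation:
#0 VA=0xA0042007696 (w,kernel):
  lvl0: tbl 0x1E, slot 20 ⇒ 0x21007 (P1/RW1/US1/PS0)
  lvl1: tbl 0x21, slot 1 ⇒ 0x23007 (P1/RW1/US1/PS0)
  lvl2: tbl 0x23, slot 16 ⇒ 0x25007 (P1/RW1/US1/PS0)
  lvl3: tbl 0x25, slot 7 ⇒ 0x29007 (P1/RW1/US1/PS0)
  ⇒ phys 0x29696  [4 reads]
#1 VA=0x90083C10FC5 (r,kernel):
  lvl0: tbl 0x1E, slot 18 ⇒ 0x2B007 (P1/RW1/US1/PS0)
  lvl1: tbl 0x2B, slot 2 ⇒ 0x2E007 (P1/RW1/US1/PS0)
  lvl2: tbl 0x2E, slot 30 ⇒ 0x31007 (P1/RW1/US1/PS0)
  lvl3: tbl 0x31, slot 16 ⇒ 0x35007 (P1/RW1/US1/PS0)
  ⇒ phys 0x35FC5  [4 reads]
#2 VA=0x38240C07CC9 (r,user):
  lvl0: tbl 0x1E, slot 7 ⇒ 0x38007 (P1/RW1/US1/PS0)
  lvl1: tbl 0x38, slot 9 ⇒ 0x39007 (P1/RW1/US1/PS0)
  lvl2: tbl 0x39, slot 6 ⇒ 0x3B007 (P1/RW1/US1/PS0)
  lvl3: tbl 0x3B, slot 7 ⇒ 0x68004 (P0/RW0/US1/PS0)
  ⇒ fault: PAGE_NOT_PRESENT  — 4 lookups
#3 VA=0x80200E06BBC (r,user):
  lvl0: tbl 0x1E, slot 16 ⇒ 0x3F007 (P1/RW1/US1/PS0)
  lvl1: tbl 0x3F, slot 8 ⇒ 0x43007 (P1/RW1/US1/PS0)
  lvl2: tbl 0x43, slot 7 ⇒ 0x44007 (P1/RW1/US1/PS0)
  lvl3: tbl 0x44, slot 6 ⇒ 0x46007 (P1/RW1/US1/PS0)
  ⇒ phys 0x46BBC  [4 reads]
#4 VA=0x342A0D7B6 (r,kernel):
  lvl0: tbl 0x1E, slot 0 ⇒ 0x47007 (P1/RW1/US1/PS0)
  lvl1: tbl 0x47, slot 13 ⇒ 0x48007 (P1/RW1/US1/PS0)
  lvl2: tbl 0x48, slot 21 ⇒ 0x4A007 (P1/RW1/US1/PS0)
  lvl3: tbl 0x4A, slot 13 ⇒ 0x4E007 (P1/RW1/US1/PS0)
  ⇒ phys 0x4E7B6  [4 reads]
#5 VA=0x602812102F6 (r,kernel):
  lvl0: tbl 0x1E, slot 12 ⇒ 0x4F007 (P1/RW1/US1/PS0)
  lvl1: tbl 0x4F, slot 10 ⇒ 0x51007 (P1/RW1/US1/PS0)
  lvl2: tbl 0x51, slot 9 ⇒ 0x55007 (P1/RW1/US1/PS0)
  lvl3: tbl 0x55, slot 16 ⇒ 0x56007 (P1/RW1/US1/PS0)
  ⇒ phys 0x562F6  [4 reads]

Entries read for #4: 4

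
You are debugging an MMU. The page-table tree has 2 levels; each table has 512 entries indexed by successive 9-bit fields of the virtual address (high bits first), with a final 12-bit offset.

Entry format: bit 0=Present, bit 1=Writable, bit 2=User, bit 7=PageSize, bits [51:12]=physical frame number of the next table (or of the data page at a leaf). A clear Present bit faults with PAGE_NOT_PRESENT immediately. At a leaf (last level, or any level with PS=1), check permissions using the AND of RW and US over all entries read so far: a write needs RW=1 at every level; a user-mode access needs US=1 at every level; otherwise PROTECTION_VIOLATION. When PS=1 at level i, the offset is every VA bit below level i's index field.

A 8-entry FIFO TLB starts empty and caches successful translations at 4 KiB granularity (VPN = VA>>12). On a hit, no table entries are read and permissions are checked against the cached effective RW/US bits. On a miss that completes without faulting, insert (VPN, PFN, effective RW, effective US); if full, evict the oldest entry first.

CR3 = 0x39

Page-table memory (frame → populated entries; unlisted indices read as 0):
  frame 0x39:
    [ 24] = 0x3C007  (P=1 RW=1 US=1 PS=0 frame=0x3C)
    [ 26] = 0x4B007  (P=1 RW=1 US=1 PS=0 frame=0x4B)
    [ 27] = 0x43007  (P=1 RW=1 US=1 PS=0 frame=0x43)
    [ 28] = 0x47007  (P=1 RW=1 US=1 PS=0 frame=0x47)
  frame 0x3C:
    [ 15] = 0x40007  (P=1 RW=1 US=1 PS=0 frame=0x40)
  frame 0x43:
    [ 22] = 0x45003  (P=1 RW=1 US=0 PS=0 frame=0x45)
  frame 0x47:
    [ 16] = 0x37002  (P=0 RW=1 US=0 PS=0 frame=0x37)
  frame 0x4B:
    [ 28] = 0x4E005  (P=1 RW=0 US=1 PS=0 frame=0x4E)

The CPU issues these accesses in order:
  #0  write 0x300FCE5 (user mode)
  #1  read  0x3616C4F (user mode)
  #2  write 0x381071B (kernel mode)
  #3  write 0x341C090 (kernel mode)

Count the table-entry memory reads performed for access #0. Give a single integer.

Per-access translation:
#0 VA=0x300FCE5 (w,user):
  L0 @0x39[24] → 0x3C007  P=1,RW=1,US=1,PS=0
  L1 @0x3C[15] → 0x40007  P=1,RW=1,US=1,PS=0
  → PA=0x40CE5  (2 entries read)
#1 VA=0x3616C4F (r,user):
  L0 @0x39[27] → 0x43007  P=1,RW=1,US=1,PS=0
  L1 @0x43[22] → 0x45003  P=1,RW=1,US=0,PS=0
  → PROTECTION_VIOLATION  (2 entries read)
#2 VA=0x381071B (w,kernel):
  L0 @0x39[28] → 0x47007  P=1,RW=1,US=1,PS=0
  L1 @0x47[16] → 0x37002  P=0,RW=1,US=0,PS=0
  → PAGE_NOT_PRESENT  (2 entries read)
#3 VA=0x341C090 (w,kernel):
  L0 @0x39[26] → 0x4B007  P=1,RW=1,US=1,PS=0
  L1 @0x4B[28] → 0x4E005  P=1,RW=0,US=1,PS=0
  → PROTECTION_VIOLATION  (2 entries read)

Entries read for #0: 2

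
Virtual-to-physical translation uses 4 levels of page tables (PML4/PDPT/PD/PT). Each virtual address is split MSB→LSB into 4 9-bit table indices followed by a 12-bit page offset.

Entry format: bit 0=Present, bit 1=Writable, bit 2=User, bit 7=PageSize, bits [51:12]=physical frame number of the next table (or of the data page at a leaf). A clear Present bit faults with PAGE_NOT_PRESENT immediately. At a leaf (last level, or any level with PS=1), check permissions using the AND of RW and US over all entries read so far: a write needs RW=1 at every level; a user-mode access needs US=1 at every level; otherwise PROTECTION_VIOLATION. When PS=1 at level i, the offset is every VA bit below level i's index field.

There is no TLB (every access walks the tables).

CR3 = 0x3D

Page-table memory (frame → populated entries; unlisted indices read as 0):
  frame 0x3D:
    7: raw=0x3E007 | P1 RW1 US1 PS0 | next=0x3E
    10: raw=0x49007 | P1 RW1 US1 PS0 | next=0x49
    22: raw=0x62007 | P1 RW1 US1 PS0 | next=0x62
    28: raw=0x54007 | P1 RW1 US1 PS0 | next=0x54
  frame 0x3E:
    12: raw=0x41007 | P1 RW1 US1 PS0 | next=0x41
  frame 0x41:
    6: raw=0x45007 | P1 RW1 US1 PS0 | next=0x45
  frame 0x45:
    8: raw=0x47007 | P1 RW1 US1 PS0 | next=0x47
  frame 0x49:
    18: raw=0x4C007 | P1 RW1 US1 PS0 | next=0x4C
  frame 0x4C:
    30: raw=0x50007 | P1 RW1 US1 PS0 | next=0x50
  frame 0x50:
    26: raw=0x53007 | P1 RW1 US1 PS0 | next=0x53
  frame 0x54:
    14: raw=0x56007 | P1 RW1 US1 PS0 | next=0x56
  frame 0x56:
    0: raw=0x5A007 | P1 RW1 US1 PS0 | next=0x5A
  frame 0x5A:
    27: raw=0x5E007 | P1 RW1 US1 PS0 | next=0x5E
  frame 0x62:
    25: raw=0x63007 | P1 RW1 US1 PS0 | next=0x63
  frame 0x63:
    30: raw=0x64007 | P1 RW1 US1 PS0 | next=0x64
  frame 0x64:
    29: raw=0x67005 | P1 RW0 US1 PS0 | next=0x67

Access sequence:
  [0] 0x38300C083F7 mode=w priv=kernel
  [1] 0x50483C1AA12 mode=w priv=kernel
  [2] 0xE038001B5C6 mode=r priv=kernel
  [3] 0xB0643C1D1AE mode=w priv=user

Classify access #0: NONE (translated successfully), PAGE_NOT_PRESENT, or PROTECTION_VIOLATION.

Trace:
#0 VA=0x38300C083F7 (w,kernel):
  [0] read 0x3D idx=7: raw=0x3E007 flags P=1 W=1 U=1 S=0
  [1] read 0x3E idx=12: raw=0x41007 flags P=1 W=1 U=1 S=0
  [2] read 0x41 idx=6: raw=0x45007 flags P=1 W=1 U=1 S=0
  [3] read 0x45 idx=8: raw=0x47007 flags P=1 W=1 U=1 S=0
  ⇒ phys 0x473F7  [4 reads]
#1 VA=0x50483C1AA12 (w,kernel):
  [0] read 0x3D idx=10: raw=0x49007 flags P=1 W=1 U=1 S=0
  [1] read 0x49 idx=18: raw=0x4C007 flags P=1 W=1 U=1 S=0
  [2] read 0x4C idx=30: raw=0x50007 flags P=1 W=1 U=1 S=0
  [3] read 0x50 idx=26: raw=0x53007 flags P=1 W=1 U=1 S=0
  ⇒ phys 0x53A12  [4 reads]
#2 VA=0xE038001B5C6 (r,kernel):
  [0] read 0x3D idx=28: raw=0x54007 flags P=1 W=1 U=1 S=0
  [1] read 0x54 idx=14: raw=0x56007 flags P=1 W=1 U=1 S=0
  [2] read 0x56 idx=0: raw=0x5A007 flags P=1 W=1 U=1 S=0
  [3] read 0x5A idx=27: raw=0x5E007 flags P=1 W=1 U=1 S=0
  ⇒ phys 0x5E5C6  [4 reads]
#3 VA=0xB0643C1D1AE (w,user):
  [0] read 0x3D idx=22: raw=0x62007 flags P=1 W=1 U=1 S=0
  [1] read 0x62 idx=25: raw=0x63007 flags P=1 W=1 U=1 S=0
  [2] read 0x63 idx=30: raw=0x64007 flags P=1 W=1 U=1 S=0
  [3] read 0x64 idx=29: raw=0x67005 flags P=1 W=0 U=1 S=0
  ⇒ fault: PROTECTION_VIOLATION  — 4 lookups

Access #0 fault: NONE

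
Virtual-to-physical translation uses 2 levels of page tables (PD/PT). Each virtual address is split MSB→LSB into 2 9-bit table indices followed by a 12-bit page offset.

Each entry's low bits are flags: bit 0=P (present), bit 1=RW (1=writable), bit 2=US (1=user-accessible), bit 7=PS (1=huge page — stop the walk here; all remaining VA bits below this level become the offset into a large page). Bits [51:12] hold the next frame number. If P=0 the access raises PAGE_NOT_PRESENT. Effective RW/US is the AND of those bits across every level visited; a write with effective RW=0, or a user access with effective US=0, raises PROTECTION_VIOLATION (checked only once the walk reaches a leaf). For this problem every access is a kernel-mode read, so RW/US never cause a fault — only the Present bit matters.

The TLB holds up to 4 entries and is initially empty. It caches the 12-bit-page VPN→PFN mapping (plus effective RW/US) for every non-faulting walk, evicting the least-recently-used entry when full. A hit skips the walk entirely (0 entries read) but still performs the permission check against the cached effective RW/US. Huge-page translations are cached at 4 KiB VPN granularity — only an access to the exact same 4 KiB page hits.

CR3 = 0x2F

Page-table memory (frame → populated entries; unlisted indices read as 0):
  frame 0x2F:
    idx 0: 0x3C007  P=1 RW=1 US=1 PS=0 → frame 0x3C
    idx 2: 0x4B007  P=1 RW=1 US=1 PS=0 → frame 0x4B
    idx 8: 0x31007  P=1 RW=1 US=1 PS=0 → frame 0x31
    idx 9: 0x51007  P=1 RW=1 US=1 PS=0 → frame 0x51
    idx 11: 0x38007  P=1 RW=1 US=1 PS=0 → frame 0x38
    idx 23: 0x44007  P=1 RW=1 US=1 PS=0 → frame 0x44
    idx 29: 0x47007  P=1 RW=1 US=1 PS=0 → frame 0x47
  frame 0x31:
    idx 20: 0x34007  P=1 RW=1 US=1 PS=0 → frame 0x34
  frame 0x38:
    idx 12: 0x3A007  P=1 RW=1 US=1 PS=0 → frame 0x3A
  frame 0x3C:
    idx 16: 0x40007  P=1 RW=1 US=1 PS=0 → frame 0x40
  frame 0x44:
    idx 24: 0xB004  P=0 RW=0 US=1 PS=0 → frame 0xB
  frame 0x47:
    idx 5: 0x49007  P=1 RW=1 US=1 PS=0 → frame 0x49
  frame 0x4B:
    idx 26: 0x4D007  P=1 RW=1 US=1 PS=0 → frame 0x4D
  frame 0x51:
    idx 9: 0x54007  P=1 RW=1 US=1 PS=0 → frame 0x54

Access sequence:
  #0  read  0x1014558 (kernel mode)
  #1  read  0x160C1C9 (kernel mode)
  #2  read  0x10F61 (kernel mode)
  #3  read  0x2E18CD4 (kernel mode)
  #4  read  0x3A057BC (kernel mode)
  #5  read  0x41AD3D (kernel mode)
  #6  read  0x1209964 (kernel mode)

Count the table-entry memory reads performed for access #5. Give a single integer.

Walk each access:
#0 VA=0x1014558 (r,kernel):
  lvl0: tbl 0x2F, slot 8 ⇒ 0x31007 (P1/RW1/US1/PS0)
  lvl1: tbl 0x31, slot 20 ⇒ 0x34007 (P1/RW1/US1/PS0)
  ✓ 0x34558  — 2 lookups
#1 VA=0x160C1C9 (r,kernel):
  lvl0: tbl 0x2F, slot 11 ⇒ 0x38007 (P1/RW1/US1/PS0)
  lvl1: tbl 0x38, slot 12 ⇒ 0x3A007 (P1/RW1/US1/PS0)
  ✓ 0x3A1C9  — 2 lookups
#2 VA=0x10F61 (r,kernel):
  lvl0: tbl 0x2F, slot 0 ⇒ 0x3C007 (P1/RW1/US1/PS0)
  lvl1: tbl 0x3C, slot 16 ⇒ 0x40007 (P1/RW1/US1/PS0)
  ✓ 0x40F61  — 2 lookups
#3 VA=0x2E18CD4 (r,kernel):
  lvl0: tbl 0x2F, slot 23 ⇒ 0x44007 (P1/RW1/US1/PS0)
  lvl1: tbl 0x44, slot 24 ⇒ 0xB004 (P0/RW0/US1/PS0)
  → PAGE_NOT_PRESENT  (2 entries read)
#4 VA=0x3A057BC (r,kernel):
  lvl0: tbl 0x2F, slot 29 ⇒ 0x47007 (P1/RW1/US1/PS0)
  lvl1: tbl 0x47, slot 5 ⇒ 0x49007 (P1/RW1/US1/PS0)
  ✓ 0x497BC  — 2 lookups
#5 VA=0x41AD3D (r,kernel):
  lvl0: tbl 0x2F, slot 2 ⇒ 0x4B007 (P1/RW1/US1/PS0)
  lvl1: tbl 0x4B, slot 26 ⇒ 0x4D007 (P1/RW1/US1/PS0)
  ✓ 0x4DD3D  — 2 lookups
#6 VA=0x1209964 (r,kernel):
  lvl0: tbl 0x2F, slot 9 ⇒ 0x51007 (P1/RW1/US1/PS0)
  lvl1: tbl 0x51, slot 9 ⇒ 0x54007 (P1/RW1/US1/PS0)
  ✓ 0x54964  — 2 lookups

Entries read for #5: 2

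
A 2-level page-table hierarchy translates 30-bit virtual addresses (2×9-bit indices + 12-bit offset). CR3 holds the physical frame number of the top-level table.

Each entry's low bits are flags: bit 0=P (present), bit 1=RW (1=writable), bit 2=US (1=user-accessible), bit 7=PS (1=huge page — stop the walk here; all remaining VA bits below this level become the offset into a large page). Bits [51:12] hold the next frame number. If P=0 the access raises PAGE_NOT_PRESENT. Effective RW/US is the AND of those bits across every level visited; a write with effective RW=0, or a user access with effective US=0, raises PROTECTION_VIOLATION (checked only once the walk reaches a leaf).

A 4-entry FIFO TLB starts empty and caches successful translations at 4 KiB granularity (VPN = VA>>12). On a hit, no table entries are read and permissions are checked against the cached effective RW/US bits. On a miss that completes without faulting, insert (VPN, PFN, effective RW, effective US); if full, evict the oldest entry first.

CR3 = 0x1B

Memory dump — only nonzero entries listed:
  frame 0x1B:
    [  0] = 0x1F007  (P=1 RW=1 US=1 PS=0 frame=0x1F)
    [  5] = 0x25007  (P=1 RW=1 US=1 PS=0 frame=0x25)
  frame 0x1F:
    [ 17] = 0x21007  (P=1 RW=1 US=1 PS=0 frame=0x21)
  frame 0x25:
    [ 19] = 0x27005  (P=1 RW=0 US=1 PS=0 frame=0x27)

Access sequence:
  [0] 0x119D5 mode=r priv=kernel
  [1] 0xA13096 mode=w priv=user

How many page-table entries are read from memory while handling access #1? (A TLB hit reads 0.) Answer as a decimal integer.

Trace:
#0 VA=0x119D5 (r,kernel):
  [0] read 0x1B idx=0: raw=0x1F007 flags P=1 W=1 U=1 S=0
  [1] read 0x1F idx=17: raw=0x21007 flags P=1 W=1 U=1 S=0
  → PA=0x219D5  (2 entries read)
#1 VA=0xA13096 (w,user):
  [0] read 0x1B idx=5: raw=0x25007 flags P=1 W=1 U=1 S=0
  [1] read 0x25 idx=19: raw=0x27005 flags P=1 W=0 U=1 S=0
  ⇒ fault: PROTECTION_VIOLATION  — 2 lookups

Entries read for #1: 2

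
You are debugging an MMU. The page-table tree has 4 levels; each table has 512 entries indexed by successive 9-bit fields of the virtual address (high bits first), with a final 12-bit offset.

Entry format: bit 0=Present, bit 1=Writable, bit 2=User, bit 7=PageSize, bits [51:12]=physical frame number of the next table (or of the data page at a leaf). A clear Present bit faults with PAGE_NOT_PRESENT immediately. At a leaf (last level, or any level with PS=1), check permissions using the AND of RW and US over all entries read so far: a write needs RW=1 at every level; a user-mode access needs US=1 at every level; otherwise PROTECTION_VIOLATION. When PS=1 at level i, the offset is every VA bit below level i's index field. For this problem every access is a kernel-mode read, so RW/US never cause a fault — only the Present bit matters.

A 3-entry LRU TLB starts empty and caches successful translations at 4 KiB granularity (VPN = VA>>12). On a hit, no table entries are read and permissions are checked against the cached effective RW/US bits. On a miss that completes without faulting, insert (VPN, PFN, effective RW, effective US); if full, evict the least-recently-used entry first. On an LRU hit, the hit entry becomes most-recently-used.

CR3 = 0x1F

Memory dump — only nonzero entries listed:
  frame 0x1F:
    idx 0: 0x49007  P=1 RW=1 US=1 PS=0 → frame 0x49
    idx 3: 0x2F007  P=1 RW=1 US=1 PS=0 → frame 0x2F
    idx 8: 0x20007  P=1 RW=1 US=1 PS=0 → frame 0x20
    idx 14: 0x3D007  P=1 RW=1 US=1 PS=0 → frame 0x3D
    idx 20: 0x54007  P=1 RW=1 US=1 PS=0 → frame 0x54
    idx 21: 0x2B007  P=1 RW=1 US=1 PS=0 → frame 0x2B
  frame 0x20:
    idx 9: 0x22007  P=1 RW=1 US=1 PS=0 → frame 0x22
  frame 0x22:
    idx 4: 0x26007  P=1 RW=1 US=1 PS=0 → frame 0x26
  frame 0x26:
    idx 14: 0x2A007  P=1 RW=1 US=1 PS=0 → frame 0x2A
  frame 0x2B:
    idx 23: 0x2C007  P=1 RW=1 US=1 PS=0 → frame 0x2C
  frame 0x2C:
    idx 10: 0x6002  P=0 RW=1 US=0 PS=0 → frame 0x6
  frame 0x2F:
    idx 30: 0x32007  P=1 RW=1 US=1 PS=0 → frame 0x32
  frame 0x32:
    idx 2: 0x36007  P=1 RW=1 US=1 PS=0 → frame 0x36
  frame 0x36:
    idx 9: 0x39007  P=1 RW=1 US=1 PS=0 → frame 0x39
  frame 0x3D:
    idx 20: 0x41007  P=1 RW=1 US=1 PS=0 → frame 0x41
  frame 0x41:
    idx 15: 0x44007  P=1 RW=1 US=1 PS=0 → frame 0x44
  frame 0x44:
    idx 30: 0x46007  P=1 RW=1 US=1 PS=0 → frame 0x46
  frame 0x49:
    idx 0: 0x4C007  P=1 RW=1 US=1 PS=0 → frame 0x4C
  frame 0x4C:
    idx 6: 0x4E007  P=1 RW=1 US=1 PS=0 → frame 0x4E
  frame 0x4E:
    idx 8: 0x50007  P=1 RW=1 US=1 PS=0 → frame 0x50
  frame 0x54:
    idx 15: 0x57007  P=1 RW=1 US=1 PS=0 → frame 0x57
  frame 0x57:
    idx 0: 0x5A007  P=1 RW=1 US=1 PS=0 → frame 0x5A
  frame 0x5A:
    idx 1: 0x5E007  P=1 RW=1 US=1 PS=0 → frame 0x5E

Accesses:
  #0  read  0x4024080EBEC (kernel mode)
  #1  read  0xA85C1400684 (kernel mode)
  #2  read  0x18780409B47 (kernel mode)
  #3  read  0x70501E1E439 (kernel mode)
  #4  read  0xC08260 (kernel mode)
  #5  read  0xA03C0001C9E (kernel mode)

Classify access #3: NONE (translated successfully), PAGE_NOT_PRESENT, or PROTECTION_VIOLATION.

Per-access translation:
#0 VA=0x4024080EBEC (r,kernel):
  L0: frame=0x1F idx=8 entry=0x20007 [P=1 RW=1 US=1 PS=0]
  L1: frame=0x20 idx=9 entry=0x22007 [P=1 RW=1 US=1 PS=0]
  L2: frame=0x22 idx=4 entry=0x26007 [P=1 RW=1 US=1 PS=0]
  L3: frame=0x26 idx=14 entry=0x2A007 [P=1 RW=1 US=1 PS=0]
  ⇒ phys 0x2ABEC  [4 reads]
#1 VA=0xA85C1400684 (r,kernel):
  L0: frame=0x1F idx=21 entry=0x2B007 [P=1 RW=1 US=1 PS=0]
  L1: frame=0x2B idx=23 entry=0x2C007 [P=1 RW=1 US=1 PS=0]
  L2: frame=0x2C idx=10 entry=0x6002 [P=0 RW=1 US=0 PS=0]
  → PAGE_NOT_PRESENT  (3 entries read)
#2 VA=0x18780409B47 (r,kernel):
  L0: frame=0x1F idx=3 entry=0x2F007 [P=1 RW=1 US=1 PS=0]
  L1: frame=0x2F idx=30 entry=0x32007 [P=1 RW=1 US=1 PS=0]
  L2: frame=0x32 idx=2 entry=0x36007 [P=1 RW=1 US=1 PS=0]
  L3: frame=0x36 idx=9 entry=0x39007 [P=1 RW=1 US=1 PS=0]
  ⇒ phys 0x39B47  [4 reads]
#3 VA=0x70501E1E439 (r,kernel):
  L0: frame=0x1F idx=14 entry=0x3D007 [P=1 RW=1 US=1 PS=0]
  L1: frame=0x3D idx=20 entry=0x41007 [P=1 RW=1 US=1 PS=0]
  L2: frame=0x41 idx=15 entry=0x44007 [P=1 RW=1 US=1 PS=0]
  L3: frame=0x44 idx=30 entry=0x46007 [P=1 RW=1 US=1 PS=0]
  ⇒ phys 0x46439  [4 reads]
#4 VA=0xC08260 (r,kernel):
  L0: frame=0x1F idx=0 entry=0x49007 [P=1 RW=1 US=1 PS=0]
  L1: frame=0x49 idx=0 entry=0x4C007 [P=1 RW=1 US=1 PS=0]
  L2: frame=0x4C idx=6 entry=0x4E007 [P=1 RW=1 US=1 PS=0]
  L3: frame=0x4E idx=8 entry=0x50007 [P=1 RW=1 US=1 PS=0]
  ⇒ phys 0x50260  [4 reads]
#5 VA=0xA03C0001C9E (r,kernel):
  L0: frame=0x1F idx=20 entry=0x54007 [P=1 RW=1 US=1 PS=0]
  L1: frame=0x54 idx=15 entry=0x57007 [P=1 RW=1 US=1 PS=0]
  L2: frame=0x57 idx=0 entry=0x5A007 [P=1 RW=1 US=1 PS=0]
  L3: frame=0x5A idx=1 entry=0x5E007 [P=1 RW=1 US=1 PS=0]
  ⇒ phys 0x5EC9E  [4 reads]

Access #3 fault: NONE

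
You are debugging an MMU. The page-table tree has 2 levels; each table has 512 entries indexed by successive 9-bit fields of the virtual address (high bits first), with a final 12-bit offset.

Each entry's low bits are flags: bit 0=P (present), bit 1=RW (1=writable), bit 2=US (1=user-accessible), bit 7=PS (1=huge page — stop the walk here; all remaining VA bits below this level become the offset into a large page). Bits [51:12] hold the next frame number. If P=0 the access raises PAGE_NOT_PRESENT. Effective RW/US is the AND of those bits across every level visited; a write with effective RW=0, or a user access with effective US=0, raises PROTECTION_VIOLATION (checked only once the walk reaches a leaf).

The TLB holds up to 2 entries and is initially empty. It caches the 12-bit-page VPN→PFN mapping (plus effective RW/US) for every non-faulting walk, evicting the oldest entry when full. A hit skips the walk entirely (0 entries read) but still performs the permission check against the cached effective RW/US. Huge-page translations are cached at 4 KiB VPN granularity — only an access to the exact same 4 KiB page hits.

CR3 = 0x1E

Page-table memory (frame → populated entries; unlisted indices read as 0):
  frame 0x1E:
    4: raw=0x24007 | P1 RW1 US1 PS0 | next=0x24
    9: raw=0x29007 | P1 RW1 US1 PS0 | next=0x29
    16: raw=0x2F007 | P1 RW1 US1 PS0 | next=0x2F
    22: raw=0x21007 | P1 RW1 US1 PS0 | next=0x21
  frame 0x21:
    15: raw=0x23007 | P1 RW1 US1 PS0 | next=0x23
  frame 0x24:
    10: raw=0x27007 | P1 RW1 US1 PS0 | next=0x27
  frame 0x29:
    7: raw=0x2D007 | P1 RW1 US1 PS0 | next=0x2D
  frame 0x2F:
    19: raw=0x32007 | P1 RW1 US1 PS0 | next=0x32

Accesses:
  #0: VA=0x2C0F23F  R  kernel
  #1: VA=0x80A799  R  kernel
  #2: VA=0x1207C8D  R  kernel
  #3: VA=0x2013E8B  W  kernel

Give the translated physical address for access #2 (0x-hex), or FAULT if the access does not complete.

Trace:
#0 VA=0x2C0F23F (r,kernel):
  [0] read 0x1E idx=22: raw=0x21007 flags P=1 W=1 U=1 S=0
  [1] read 0x21 idx=15: raw=0x23007 flags P=1 W=1 U=1 S=0
  → PA=0x2323F  (2 entries read)
#1 VA=0x80A799 (r,kernel):
  [0] read 0x1E idx=4: raw=0x24007 flags P=1 W=1 U=1 S=0
  [1] read 0x24 idx=10: raw=0x27007 flags P=1 W=1 U=1 S=0
  → PA=0x27799  (2 entries read)
#2 VA=0x1207C8D (r,kernel):
  [0] read 0x1E idx=9: raw=0x29007 flags P=1 W=1 U=1 S=0
  [1] read 0x29 idx=7: raw=0x2D007 flags P=1 W=1 U=1 S=0
  → PA=0x2DC8D  (2 entries read)
#3 VA=0x2013E8B (w,kernel):
  [0] read 0x1E idx=16: raw=0x2F007 flags P=1 W=1 U=1 S=0
  [1] read 0x2F idx=19: raw=0x32007 flags P=1 W=1 U=1 S=0
  → PA=0x32E8B  (2 entries read)

Access #2 PA: 0x2DC8D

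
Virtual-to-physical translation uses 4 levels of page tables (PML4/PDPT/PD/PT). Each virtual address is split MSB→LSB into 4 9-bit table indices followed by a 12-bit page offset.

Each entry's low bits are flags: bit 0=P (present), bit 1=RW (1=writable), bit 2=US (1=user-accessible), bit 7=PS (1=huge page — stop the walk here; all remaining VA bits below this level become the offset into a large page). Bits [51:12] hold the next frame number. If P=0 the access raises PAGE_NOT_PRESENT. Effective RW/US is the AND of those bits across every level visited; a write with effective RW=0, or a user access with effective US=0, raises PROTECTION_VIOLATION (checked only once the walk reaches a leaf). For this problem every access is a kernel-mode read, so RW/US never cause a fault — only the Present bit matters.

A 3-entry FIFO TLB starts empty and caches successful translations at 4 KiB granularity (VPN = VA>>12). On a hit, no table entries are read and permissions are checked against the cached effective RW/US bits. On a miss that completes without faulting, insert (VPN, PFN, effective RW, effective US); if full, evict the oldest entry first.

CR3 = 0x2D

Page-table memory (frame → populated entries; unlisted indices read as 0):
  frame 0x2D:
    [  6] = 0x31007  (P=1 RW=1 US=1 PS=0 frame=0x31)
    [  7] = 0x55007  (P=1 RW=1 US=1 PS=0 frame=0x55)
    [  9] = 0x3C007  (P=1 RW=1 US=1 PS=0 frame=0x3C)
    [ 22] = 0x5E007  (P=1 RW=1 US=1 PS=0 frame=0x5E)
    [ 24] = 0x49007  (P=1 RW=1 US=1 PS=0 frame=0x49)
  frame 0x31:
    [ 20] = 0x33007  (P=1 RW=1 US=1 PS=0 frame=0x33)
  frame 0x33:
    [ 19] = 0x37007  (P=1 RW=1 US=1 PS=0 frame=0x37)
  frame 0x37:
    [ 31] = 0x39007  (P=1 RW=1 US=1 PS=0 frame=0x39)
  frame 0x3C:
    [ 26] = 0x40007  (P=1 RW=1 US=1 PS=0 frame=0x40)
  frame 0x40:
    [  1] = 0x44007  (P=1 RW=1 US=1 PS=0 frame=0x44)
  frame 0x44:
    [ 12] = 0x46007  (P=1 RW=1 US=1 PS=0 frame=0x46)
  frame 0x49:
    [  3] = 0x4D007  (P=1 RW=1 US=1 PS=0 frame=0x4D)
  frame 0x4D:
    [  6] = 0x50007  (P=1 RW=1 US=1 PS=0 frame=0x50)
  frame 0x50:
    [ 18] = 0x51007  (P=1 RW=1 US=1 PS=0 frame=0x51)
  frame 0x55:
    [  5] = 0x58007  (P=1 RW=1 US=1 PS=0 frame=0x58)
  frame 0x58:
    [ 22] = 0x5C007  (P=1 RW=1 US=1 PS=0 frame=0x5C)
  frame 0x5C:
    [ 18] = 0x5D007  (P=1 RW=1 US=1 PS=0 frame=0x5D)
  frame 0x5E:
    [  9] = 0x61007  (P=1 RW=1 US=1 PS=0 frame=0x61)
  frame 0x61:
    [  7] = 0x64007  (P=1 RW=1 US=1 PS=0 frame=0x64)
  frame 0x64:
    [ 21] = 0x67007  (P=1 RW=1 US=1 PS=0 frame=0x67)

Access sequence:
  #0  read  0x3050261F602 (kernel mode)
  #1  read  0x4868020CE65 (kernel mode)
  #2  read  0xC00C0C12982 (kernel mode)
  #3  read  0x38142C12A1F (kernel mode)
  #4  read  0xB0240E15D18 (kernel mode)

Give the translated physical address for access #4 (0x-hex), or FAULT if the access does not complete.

Per-access translation:
#0 VA=0x3050261F602 (r,kernel):
  L0: frame=0x2D idx=6 entry=0x31007 [P=1 RW=1 US=1 PS=0]
  L1: frame=0x31 idx=20 entry=0x33007 [P=1 RW=1 US=1 PS=0]
  L2: frame=0x33 idx=19 entry=0x37007 [P=1 RW=1 US=1 PS=0]
  L3: frame=0x37 idx=31 entry=0x39007 [P=1 RW=1 US=1 PS=0]
  → PA=0x39602  (4 entries read)
#1 VA=0x4868020CE65 (r,kernel):
  L0: frame=0x2D idx=9 entry=0x3C007 [P=1 RW=1 US=1 PS=0]
  L1: frame=0x3C idx=26 entry=0x40007 [P=1 RW=1 US=1 PS=0]
  L2: frame=0x40 idx=1 entry=0x44007 [P=1 RW=1 US=1 PS=0]
  L3: frame=0x44 idx=12 entry=0x46007 [P=1 RW=1 US=1 PS=0]
  → PA=0x46E65  (4 entries read)
#2 VA=0xC00C0C12982 (r,kernel):
  L0: frame=0x2D idx=24 entry=0x49007 [P=1 RW=1 US=1 PS=0]
  L1: frame=0x49 idx=3 entry=0x4D007 [P=1 RW=1 US=1 PS=0]
  L2: frame=0x4D idx=6 entry=0x50007 [P=1 RW=1 US=1 PS=0]
  L3: frame=0x50 idx=18 entry=0x51007 [P=1 RW=1 US=1 PS=0]
  → PA=0x51982  (4 entries read)
#3 VA=0x38142C12A1F (r,kernel):
  L0: frame=0x2D idx=7 entry=0x55007 [P=1 RW=1 US=1 PS=0]
  L1: frame=0x55 idx=5 entry=0x58007 [P=1 RW=1 US=1 PS=0]
  L2: frame=0x58 idx=22 entry=0x5C007 [P=1 RW=1 US=1 PS=0]
  L3: frame=0x5C idx=18 entry=0x5D007 [P=1 RW=1 US=1 PS=0]
  → PA=0x5DA1F  (4 entries read)
#4 VA=0xB0240E15D18 (r,kernel):
  L0: frame=0x2D idx=22 entry=0x5E007 [P=1 RW=1 US=1 PS=0]
  L1: frame=0x5E idx=9 entry=0x61007 [P=1 RW=1 US=1 PS=0]
  L2: frame=0x61 idx=7 entry=0x64007 [P=1 RW=1 US=1 PS=0]
  L3: frame=0x64 idx=21 entry=0x67007 [P=1 RW=1 US=1 PS=0]
  → PA=0x67D18  (4 entries read)

Access #4 PA: 0x67D18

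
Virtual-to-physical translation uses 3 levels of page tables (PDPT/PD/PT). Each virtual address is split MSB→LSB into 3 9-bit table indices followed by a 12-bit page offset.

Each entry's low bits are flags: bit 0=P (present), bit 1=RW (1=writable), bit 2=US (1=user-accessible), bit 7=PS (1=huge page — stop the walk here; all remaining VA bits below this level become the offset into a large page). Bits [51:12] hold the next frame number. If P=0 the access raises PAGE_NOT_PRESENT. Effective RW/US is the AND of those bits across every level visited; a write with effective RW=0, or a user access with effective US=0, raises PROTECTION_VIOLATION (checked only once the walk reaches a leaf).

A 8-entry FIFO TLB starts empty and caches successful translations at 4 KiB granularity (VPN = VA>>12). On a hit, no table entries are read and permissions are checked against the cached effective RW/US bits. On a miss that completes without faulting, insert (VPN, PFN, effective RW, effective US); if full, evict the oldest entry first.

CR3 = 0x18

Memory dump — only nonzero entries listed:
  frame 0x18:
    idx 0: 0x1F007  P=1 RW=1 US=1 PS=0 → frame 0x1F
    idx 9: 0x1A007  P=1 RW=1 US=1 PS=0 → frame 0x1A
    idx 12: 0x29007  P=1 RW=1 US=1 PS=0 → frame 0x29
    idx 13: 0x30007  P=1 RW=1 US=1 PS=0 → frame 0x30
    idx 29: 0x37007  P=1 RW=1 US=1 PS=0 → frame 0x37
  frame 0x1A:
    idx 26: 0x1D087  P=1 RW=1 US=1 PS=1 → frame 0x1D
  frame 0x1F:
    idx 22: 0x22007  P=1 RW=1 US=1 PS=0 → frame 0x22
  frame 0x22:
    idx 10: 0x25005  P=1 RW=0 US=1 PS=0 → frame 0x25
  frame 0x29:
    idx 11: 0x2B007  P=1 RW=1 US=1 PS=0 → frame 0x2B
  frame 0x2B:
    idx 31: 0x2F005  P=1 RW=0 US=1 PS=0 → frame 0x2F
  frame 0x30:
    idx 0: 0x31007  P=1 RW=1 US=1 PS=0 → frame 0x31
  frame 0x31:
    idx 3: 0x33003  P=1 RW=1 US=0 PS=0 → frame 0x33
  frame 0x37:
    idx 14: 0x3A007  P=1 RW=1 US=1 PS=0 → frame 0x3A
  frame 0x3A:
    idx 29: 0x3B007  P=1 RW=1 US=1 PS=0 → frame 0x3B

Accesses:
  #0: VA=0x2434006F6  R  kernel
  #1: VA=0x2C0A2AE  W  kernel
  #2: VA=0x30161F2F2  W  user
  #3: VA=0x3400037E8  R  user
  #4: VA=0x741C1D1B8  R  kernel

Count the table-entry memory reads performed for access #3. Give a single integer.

Trace:
#0 VA=0x2434006F6 (r,kernel):
  L0 @0x18[9] → 0x1A007  P=1,RW=1,US=1,PS=0
  L1 @0x1A[26] → 0x1D087  P=1,RW=1,US=1,PS=1
  ⇒ phys 0x1D6F6 (huge @L1)  [2 reads]
#1 VA=0x2C0A2AE (w,kernel):
  L0 @0x18[0] → 0x1F007  P=1,RW=1,US=1,PS=0
  L1 @0x1F[22] → 0x22007  P=1,RW=1,US=1,PS=0
  L2 @0x22[10] → 0x25005  P=1,RW=0,US=1,PS=0
  → PROTECTION_VIOLATION  (3 entries read)
#2 VA=0x30161F2F2 (w,user):
  L0 @0x18[12] → 0x29007  P=1,RW=1,US=1,PS=0
  L1 @0x29[11] → 0x2B007  P=1,RW=1,US=1,PS=0
  L2 @0x2B[31] → 0x2F005  P=1,RW=0,US=1,PS=0
  → PROTECTION_VIOLATION  (3 entries read)
#3 VA=0x3400037E8 (r,user):
  L0 @0x18[13] → 0x30007  P=1,RW=1,US=1,PS=0
  L1 @0x30[0] → 0x31007  P=1,RW=1,US=1,PS=0
  L2 @0x31[3] → 0x33003  P=1,RW=1,US=0,PS=0
  → PROTECTION_VIOLATION  (3 entries read)
#4 VA=0x741C1D1B8 (r,kernel):
  L0 @0x18[29] → 0x37007  P=1,RW=1,US=1,PS=0
  L1 @0x37[14] → 0x3A007  P=1,RW=1,US=1,PS=0
  L2 @0x3A[29] → 0x3B007  P=1,RW=1,US=1,PS=0
  ⇒ phys 0x3B1B8  [3 reads]

Entries read for #3: 3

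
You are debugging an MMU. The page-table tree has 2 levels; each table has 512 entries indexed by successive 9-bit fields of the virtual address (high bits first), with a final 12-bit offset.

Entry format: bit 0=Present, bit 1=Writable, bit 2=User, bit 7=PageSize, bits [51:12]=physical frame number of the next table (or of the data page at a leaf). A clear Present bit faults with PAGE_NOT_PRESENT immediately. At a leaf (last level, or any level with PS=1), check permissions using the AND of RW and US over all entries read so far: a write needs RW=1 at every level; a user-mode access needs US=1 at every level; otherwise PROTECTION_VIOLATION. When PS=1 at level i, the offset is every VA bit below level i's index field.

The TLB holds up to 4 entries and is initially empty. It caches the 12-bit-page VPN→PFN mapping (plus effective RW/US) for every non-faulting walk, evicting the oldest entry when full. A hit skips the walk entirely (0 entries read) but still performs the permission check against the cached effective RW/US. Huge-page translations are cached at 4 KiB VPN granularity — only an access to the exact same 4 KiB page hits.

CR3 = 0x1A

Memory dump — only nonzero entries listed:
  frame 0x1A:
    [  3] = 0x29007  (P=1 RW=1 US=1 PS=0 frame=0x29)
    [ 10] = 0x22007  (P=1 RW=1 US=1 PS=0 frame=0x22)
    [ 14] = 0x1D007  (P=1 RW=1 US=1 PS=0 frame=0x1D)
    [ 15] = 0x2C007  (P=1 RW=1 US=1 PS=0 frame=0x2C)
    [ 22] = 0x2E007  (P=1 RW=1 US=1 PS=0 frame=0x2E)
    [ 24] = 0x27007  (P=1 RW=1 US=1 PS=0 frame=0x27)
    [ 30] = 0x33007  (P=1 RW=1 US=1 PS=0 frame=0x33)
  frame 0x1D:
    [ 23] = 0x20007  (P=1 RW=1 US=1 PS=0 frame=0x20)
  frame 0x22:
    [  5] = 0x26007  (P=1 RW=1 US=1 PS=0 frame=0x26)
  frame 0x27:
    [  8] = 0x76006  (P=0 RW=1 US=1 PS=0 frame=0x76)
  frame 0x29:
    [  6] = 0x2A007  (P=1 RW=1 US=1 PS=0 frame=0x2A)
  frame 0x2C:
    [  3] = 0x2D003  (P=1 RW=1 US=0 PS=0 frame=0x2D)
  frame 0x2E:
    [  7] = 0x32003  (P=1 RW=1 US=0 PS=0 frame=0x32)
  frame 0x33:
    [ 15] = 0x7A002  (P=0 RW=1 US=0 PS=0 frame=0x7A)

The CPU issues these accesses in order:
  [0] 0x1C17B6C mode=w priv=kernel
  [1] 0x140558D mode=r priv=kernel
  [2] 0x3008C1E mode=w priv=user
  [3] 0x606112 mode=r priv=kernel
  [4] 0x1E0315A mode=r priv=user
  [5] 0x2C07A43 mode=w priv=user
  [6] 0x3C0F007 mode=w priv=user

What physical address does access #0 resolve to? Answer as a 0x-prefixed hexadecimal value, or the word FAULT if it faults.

Walk each access:
#0 VA=0x1C17B6C (w,kernel):
  L0: frame=0x1A idx=14 entry=0x1D007 [P=1 RW=1 US=1 PS=0]
  L1: frame=0x1D idx=23 entry=0x20007 [P=1 RW=1 US=1 PS=0]
  ⇒ phys 0x20B6C  [2 reads]
#1 VA=0x140558D (r,kernel):
  L0: frame=0x1A idx=10 entry=0x22007 [P=1 RW=1 US=1 PS=0]
  L1: frame=0x22 idx=5 entry=0x26007 [P=1 RW=1 US=1 PS=0]
  ⇒ phys 0x2658D  [2 reads]
#2 VA=0x3008C1E (w,user):
  L0: frame=0x1A idx=24 entry=0x27007 [P=1 RW=1 US=1 PS=0]
  L1: frame=0x27 idx=8 entry=0x76006 [P=0 RW=1 US=1 PS=0]
  → PAGE_NOT_PRESENT  (2 entries read)
#3 VA=0x606112 (r,kernel):
  L0: frame=0x1A idx=3 entry=0x29007 [P=1 RW=1 US=1 PS=0]
  L1: frame=0x29 idx=6 entry=0x2A007 [P=1 RW=1 US=1 PS=0]
  ⇒ phys 0x2A112  [2 reads]
#4 VA=0x1E0315A (r,user):
  L0: frame=0x1A idx=15 entry=0x2C007 [P=1 RW=1 US=1 PS=0]
  L1: frame=0x2C idx=3 entry=0x2D003 [P=1 RW=1 US=0 PS=0]
  → PROTECTION_VIOLATION  (2 entries read)
#5 VA=0x2C07A43 (w,user):
  L0: frame=0x1A idx=22 entry=0x2E007 [P=1 RW=1 US=1 PS=0]
  L1: frame=0x2E idx=7 entry=0x32003 [P=1 RW=1 US=0 PS=0]
  → PROTECTION_VIOLATION  (2 entries read)
#6 VA=0x3C0F007 (w,user):
  L0: frame=0x1A idx=30 entry=0x33007 [P=1 RW=1 US=1 PS=0]
  L1: frame=0x33 idx=15 entry=0x7A002 [P=0 RW=1 US=0 PS=0]
  → PAGE_NOT_PRESENT  (2 entries read)

Access #0 PA: 0x20B6C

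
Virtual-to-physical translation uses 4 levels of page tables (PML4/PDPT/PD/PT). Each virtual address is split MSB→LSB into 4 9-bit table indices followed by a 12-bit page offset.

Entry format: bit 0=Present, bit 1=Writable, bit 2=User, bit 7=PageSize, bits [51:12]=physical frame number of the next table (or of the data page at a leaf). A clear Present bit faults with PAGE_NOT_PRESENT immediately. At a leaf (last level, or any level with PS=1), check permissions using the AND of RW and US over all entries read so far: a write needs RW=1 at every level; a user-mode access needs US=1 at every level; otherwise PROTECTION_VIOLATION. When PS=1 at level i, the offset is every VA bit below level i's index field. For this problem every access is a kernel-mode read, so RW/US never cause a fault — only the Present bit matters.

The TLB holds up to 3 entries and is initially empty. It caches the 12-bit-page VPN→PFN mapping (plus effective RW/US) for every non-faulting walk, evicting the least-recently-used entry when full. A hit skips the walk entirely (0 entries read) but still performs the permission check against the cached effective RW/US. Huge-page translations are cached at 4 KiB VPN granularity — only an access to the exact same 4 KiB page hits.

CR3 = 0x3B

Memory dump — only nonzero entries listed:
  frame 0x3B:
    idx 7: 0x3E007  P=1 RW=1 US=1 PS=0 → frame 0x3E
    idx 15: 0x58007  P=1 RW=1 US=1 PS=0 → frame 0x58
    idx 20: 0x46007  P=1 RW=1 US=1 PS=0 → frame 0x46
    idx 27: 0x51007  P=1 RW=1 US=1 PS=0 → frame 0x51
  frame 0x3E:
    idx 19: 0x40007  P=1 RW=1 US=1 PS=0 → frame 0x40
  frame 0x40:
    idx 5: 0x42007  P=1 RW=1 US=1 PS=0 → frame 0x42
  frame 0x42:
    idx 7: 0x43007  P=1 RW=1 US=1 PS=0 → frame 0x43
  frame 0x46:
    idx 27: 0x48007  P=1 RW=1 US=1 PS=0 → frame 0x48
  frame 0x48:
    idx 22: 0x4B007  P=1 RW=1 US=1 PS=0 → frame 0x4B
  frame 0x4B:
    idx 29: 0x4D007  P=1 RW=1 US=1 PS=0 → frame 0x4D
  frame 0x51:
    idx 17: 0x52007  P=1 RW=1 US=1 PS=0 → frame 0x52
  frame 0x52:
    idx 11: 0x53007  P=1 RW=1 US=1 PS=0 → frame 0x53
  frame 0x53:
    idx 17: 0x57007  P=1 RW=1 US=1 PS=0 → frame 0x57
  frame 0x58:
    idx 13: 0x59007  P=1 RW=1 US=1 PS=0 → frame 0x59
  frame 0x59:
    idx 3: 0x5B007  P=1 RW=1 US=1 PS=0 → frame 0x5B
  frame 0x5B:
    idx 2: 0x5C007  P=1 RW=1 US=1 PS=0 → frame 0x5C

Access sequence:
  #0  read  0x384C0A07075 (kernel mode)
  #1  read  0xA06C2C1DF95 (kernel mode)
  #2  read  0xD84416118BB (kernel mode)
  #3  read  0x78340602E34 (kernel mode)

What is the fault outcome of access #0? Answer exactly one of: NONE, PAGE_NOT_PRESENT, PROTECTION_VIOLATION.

Trace:
#0 VA=0x384C0A07075 (r,kernel):
  L0: frame=0x3B idx=7 entry=0x3E007 [P=1 RW=1 US=1 PS=0]
  L1: frame=0x3E idx=19 entry=0x40007 [P=1 RW=1 US=1 PS=0]
  L2: frame=0x40 idx=5 entry=0x42007 [P=1 RW=1 US=1 PS=0]
  L3: frame=0x42 idx=7 entry=0x43007 [P=1 RW=1 US=1 PS=0]
  → PA=0x43075  (4 entries read)
#1 VA=0xA06C2C1DF95 (r,kernel):
  L0: frame=0x3B idx=20 entry=0x46007 [P=1 RW=1 US=1 PS=0]
  L1: frame=0x46 idx=27 entry=0x48007 [P=1 RW=1 US=1 PS=0]
  L2: frame=0x48 idx=22 entry=0x4B007 [P=1 RW=1 US=1 PS=0]
  L3: frame=0x4B idx=29 entry=0x4D007 [P=1 RW=1 US=1 PS=0]
  → PA=0x4DF95  (4 entries read)
#2 VA=0xD84416118BB (r,kernel):
  L0: frame=0x3B idx=27 entry=0x51007 [P=1 RW=1 US=1 PS=0]
  L1: frame=0x51 idx=17 entry=0x52007 [P=1 RW=1 US=1 PS=0]
  L2: frame=0x52 idx=11 entry=0x53007 [P=1 RW=1 US=1 PS=0]
  L3: frame=0x53 idx=17 entry=0x57007 [P=1 RW=1 US=1 PS=0]
  → PA=0x578BB  (4 entries read)
#3 VA=0x78340602E34 (r,kernel):
  L0: frame=0x3B idx=15 entry=0x58007 [P=1 RW=1 US=1 PS=0]
  L1: frame=0x58 idx=13 entry=0x59007 [P=1 RW=1 US=1 PS=0]
  L2: frame=0x59 idx=3 entry=0x5B007 [P=1 RW=1 US=1 PS=0]
  L3: frame=0x5B idx=2 entry=0x5C007 [P=1 RW=1 US=1 PS=0]
  → PA=0x5CE34  (4 entries read)

Access #0 fault: NONE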